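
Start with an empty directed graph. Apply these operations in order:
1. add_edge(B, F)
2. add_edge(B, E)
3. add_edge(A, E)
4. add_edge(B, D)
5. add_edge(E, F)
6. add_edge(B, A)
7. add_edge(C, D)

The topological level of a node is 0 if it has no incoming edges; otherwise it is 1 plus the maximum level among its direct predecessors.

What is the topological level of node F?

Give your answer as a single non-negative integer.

Answer: 3

Derivation:
Op 1: add_edge(B, F). Edges now: 1
Op 2: add_edge(B, E). Edges now: 2
Op 3: add_edge(A, E). Edges now: 3
Op 4: add_edge(B, D). Edges now: 4
Op 5: add_edge(E, F). Edges now: 5
Op 6: add_edge(B, A). Edges now: 6
Op 7: add_edge(C, D). Edges now: 7
Compute levels (Kahn BFS):
  sources (in-degree 0): B, C
  process B: level=0
    B->A: in-degree(A)=0, level(A)=1, enqueue
    B->D: in-degree(D)=1, level(D)>=1
    B->E: in-degree(E)=1, level(E)>=1
    B->F: in-degree(F)=1, level(F)>=1
  process C: level=0
    C->D: in-degree(D)=0, level(D)=1, enqueue
  process A: level=1
    A->E: in-degree(E)=0, level(E)=2, enqueue
  process D: level=1
  process E: level=2
    E->F: in-degree(F)=0, level(F)=3, enqueue
  process F: level=3
All levels: A:1, B:0, C:0, D:1, E:2, F:3
level(F) = 3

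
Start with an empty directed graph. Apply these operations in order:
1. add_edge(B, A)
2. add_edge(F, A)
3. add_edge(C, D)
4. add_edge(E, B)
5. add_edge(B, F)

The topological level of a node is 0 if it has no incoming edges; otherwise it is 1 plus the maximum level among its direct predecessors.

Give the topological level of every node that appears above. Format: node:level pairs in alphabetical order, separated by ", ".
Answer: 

Answer: A:3, B:1, C:0, D:1, E:0, F:2

Derivation:
Op 1: add_edge(B, A). Edges now: 1
Op 2: add_edge(F, A). Edges now: 2
Op 3: add_edge(C, D). Edges now: 3
Op 4: add_edge(E, B). Edges now: 4
Op 5: add_edge(B, F). Edges now: 5
Compute levels (Kahn BFS):
  sources (in-degree 0): C, E
  process C: level=0
    C->D: in-degree(D)=0, level(D)=1, enqueue
  process E: level=0
    E->B: in-degree(B)=0, level(B)=1, enqueue
  process D: level=1
  process B: level=1
    B->A: in-degree(A)=1, level(A)>=2
    B->F: in-degree(F)=0, level(F)=2, enqueue
  process F: level=2
    F->A: in-degree(A)=0, level(A)=3, enqueue
  process A: level=3
All levels: A:3, B:1, C:0, D:1, E:0, F:2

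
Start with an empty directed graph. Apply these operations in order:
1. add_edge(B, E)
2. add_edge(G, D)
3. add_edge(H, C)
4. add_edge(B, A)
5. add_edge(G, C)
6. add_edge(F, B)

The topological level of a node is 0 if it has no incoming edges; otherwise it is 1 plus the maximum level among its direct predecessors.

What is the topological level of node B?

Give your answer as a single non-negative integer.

Answer: 1

Derivation:
Op 1: add_edge(B, E). Edges now: 1
Op 2: add_edge(G, D). Edges now: 2
Op 3: add_edge(H, C). Edges now: 3
Op 4: add_edge(B, A). Edges now: 4
Op 5: add_edge(G, C). Edges now: 5
Op 6: add_edge(F, B). Edges now: 6
Compute levels (Kahn BFS):
  sources (in-degree 0): F, G, H
  process F: level=0
    F->B: in-degree(B)=0, level(B)=1, enqueue
  process G: level=0
    G->C: in-degree(C)=1, level(C)>=1
    G->D: in-degree(D)=0, level(D)=1, enqueue
  process H: level=0
    H->C: in-degree(C)=0, level(C)=1, enqueue
  process B: level=1
    B->A: in-degree(A)=0, level(A)=2, enqueue
    B->E: in-degree(E)=0, level(E)=2, enqueue
  process D: level=1
  process C: level=1
  process A: level=2
  process E: level=2
All levels: A:2, B:1, C:1, D:1, E:2, F:0, G:0, H:0
level(B) = 1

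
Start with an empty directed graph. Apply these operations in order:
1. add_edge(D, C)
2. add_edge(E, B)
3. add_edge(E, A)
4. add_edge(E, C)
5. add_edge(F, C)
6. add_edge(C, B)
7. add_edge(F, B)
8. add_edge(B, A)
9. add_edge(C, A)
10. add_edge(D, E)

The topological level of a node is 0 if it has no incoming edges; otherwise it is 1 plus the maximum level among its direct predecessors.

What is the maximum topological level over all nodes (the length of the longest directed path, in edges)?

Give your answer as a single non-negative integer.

Answer: 4

Derivation:
Op 1: add_edge(D, C). Edges now: 1
Op 2: add_edge(E, B). Edges now: 2
Op 3: add_edge(E, A). Edges now: 3
Op 4: add_edge(E, C). Edges now: 4
Op 5: add_edge(F, C). Edges now: 5
Op 6: add_edge(C, B). Edges now: 6
Op 7: add_edge(F, B). Edges now: 7
Op 8: add_edge(B, A). Edges now: 8
Op 9: add_edge(C, A). Edges now: 9
Op 10: add_edge(D, E). Edges now: 10
Compute levels (Kahn BFS):
  sources (in-degree 0): D, F
  process D: level=0
    D->C: in-degree(C)=2, level(C)>=1
    D->E: in-degree(E)=0, level(E)=1, enqueue
  process F: level=0
    F->B: in-degree(B)=2, level(B)>=1
    F->C: in-degree(C)=1, level(C)>=1
  process E: level=1
    E->A: in-degree(A)=2, level(A)>=2
    E->B: in-degree(B)=1, level(B)>=2
    E->C: in-degree(C)=0, level(C)=2, enqueue
  process C: level=2
    C->A: in-degree(A)=1, level(A)>=3
    C->B: in-degree(B)=0, level(B)=3, enqueue
  process B: level=3
    B->A: in-degree(A)=0, level(A)=4, enqueue
  process A: level=4
All levels: A:4, B:3, C:2, D:0, E:1, F:0
max level = 4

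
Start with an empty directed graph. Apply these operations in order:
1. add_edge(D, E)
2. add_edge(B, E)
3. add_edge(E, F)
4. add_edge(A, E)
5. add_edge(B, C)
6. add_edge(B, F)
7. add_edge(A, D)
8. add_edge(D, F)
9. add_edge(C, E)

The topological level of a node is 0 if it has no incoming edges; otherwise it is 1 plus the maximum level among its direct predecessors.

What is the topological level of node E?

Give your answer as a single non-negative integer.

Op 1: add_edge(D, E). Edges now: 1
Op 2: add_edge(B, E). Edges now: 2
Op 3: add_edge(E, F). Edges now: 3
Op 4: add_edge(A, E). Edges now: 4
Op 5: add_edge(B, C). Edges now: 5
Op 6: add_edge(B, F). Edges now: 6
Op 7: add_edge(A, D). Edges now: 7
Op 8: add_edge(D, F). Edges now: 8
Op 9: add_edge(C, E). Edges now: 9
Compute levels (Kahn BFS):
  sources (in-degree 0): A, B
  process A: level=0
    A->D: in-degree(D)=0, level(D)=1, enqueue
    A->E: in-degree(E)=3, level(E)>=1
  process B: level=0
    B->C: in-degree(C)=0, level(C)=1, enqueue
    B->E: in-degree(E)=2, level(E)>=1
    B->F: in-degree(F)=2, level(F)>=1
  process D: level=1
    D->E: in-degree(E)=1, level(E)>=2
    D->F: in-degree(F)=1, level(F)>=2
  process C: level=1
    C->E: in-degree(E)=0, level(E)=2, enqueue
  process E: level=2
    E->F: in-degree(F)=0, level(F)=3, enqueue
  process F: level=3
All levels: A:0, B:0, C:1, D:1, E:2, F:3
level(E) = 2

Answer: 2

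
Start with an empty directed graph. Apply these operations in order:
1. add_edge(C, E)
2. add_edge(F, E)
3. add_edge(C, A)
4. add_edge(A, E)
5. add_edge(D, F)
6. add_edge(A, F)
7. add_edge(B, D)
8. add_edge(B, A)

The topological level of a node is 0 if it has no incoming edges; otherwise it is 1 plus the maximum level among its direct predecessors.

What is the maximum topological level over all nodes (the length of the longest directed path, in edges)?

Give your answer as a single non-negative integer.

Answer: 3

Derivation:
Op 1: add_edge(C, E). Edges now: 1
Op 2: add_edge(F, E). Edges now: 2
Op 3: add_edge(C, A). Edges now: 3
Op 4: add_edge(A, E). Edges now: 4
Op 5: add_edge(D, F). Edges now: 5
Op 6: add_edge(A, F). Edges now: 6
Op 7: add_edge(B, D). Edges now: 7
Op 8: add_edge(B, A). Edges now: 8
Compute levels (Kahn BFS):
  sources (in-degree 0): B, C
  process B: level=0
    B->A: in-degree(A)=1, level(A)>=1
    B->D: in-degree(D)=0, level(D)=1, enqueue
  process C: level=0
    C->A: in-degree(A)=0, level(A)=1, enqueue
    C->E: in-degree(E)=2, level(E)>=1
  process D: level=1
    D->F: in-degree(F)=1, level(F)>=2
  process A: level=1
    A->E: in-degree(E)=1, level(E)>=2
    A->F: in-degree(F)=0, level(F)=2, enqueue
  process F: level=2
    F->E: in-degree(E)=0, level(E)=3, enqueue
  process E: level=3
All levels: A:1, B:0, C:0, D:1, E:3, F:2
max level = 3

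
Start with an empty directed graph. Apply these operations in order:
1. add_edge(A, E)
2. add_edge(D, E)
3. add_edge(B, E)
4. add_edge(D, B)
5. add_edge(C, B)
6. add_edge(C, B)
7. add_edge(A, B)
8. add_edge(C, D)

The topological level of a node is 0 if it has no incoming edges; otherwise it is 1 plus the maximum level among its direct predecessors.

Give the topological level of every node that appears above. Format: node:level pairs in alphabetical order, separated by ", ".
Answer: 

Answer: A:0, B:2, C:0, D:1, E:3

Derivation:
Op 1: add_edge(A, E). Edges now: 1
Op 2: add_edge(D, E). Edges now: 2
Op 3: add_edge(B, E). Edges now: 3
Op 4: add_edge(D, B). Edges now: 4
Op 5: add_edge(C, B). Edges now: 5
Op 6: add_edge(C, B) (duplicate, no change). Edges now: 5
Op 7: add_edge(A, B). Edges now: 6
Op 8: add_edge(C, D). Edges now: 7
Compute levels (Kahn BFS):
  sources (in-degree 0): A, C
  process A: level=0
    A->B: in-degree(B)=2, level(B)>=1
    A->E: in-degree(E)=2, level(E)>=1
  process C: level=0
    C->B: in-degree(B)=1, level(B)>=1
    C->D: in-degree(D)=0, level(D)=1, enqueue
  process D: level=1
    D->B: in-degree(B)=0, level(B)=2, enqueue
    D->E: in-degree(E)=1, level(E)>=2
  process B: level=2
    B->E: in-degree(E)=0, level(E)=3, enqueue
  process E: level=3
All levels: A:0, B:2, C:0, D:1, E:3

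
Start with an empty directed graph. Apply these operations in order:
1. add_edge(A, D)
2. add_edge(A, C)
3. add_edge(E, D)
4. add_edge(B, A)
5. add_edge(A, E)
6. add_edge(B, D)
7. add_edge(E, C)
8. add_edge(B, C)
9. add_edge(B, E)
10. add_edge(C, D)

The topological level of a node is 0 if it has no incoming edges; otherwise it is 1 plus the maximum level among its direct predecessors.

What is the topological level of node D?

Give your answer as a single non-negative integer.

Answer: 4

Derivation:
Op 1: add_edge(A, D). Edges now: 1
Op 2: add_edge(A, C). Edges now: 2
Op 3: add_edge(E, D). Edges now: 3
Op 4: add_edge(B, A). Edges now: 4
Op 5: add_edge(A, E). Edges now: 5
Op 6: add_edge(B, D). Edges now: 6
Op 7: add_edge(E, C). Edges now: 7
Op 8: add_edge(B, C). Edges now: 8
Op 9: add_edge(B, E). Edges now: 9
Op 10: add_edge(C, D). Edges now: 10
Compute levels (Kahn BFS):
  sources (in-degree 0): B
  process B: level=0
    B->A: in-degree(A)=0, level(A)=1, enqueue
    B->C: in-degree(C)=2, level(C)>=1
    B->D: in-degree(D)=3, level(D)>=1
    B->E: in-degree(E)=1, level(E)>=1
  process A: level=1
    A->C: in-degree(C)=1, level(C)>=2
    A->D: in-degree(D)=2, level(D)>=2
    A->E: in-degree(E)=0, level(E)=2, enqueue
  process E: level=2
    E->C: in-degree(C)=0, level(C)=3, enqueue
    E->D: in-degree(D)=1, level(D)>=3
  process C: level=3
    C->D: in-degree(D)=0, level(D)=4, enqueue
  process D: level=4
All levels: A:1, B:0, C:3, D:4, E:2
level(D) = 4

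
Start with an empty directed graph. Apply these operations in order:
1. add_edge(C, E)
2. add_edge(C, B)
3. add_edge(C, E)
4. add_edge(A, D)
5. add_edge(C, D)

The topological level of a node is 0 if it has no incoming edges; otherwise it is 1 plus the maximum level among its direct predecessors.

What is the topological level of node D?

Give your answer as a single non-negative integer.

Answer: 1

Derivation:
Op 1: add_edge(C, E). Edges now: 1
Op 2: add_edge(C, B). Edges now: 2
Op 3: add_edge(C, E) (duplicate, no change). Edges now: 2
Op 4: add_edge(A, D). Edges now: 3
Op 5: add_edge(C, D). Edges now: 4
Compute levels (Kahn BFS):
  sources (in-degree 0): A, C
  process A: level=0
    A->D: in-degree(D)=1, level(D)>=1
  process C: level=0
    C->B: in-degree(B)=0, level(B)=1, enqueue
    C->D: in-degree(D)=0, level(D)=1, enqueue
    C->E: in-degree(E)=0, level(E)=1, enqueue
  process B: level=1
  process D: level=1
  process E: level=1
All levels: A:0, B:1, C:0, D:1, E:1
level(D) = 1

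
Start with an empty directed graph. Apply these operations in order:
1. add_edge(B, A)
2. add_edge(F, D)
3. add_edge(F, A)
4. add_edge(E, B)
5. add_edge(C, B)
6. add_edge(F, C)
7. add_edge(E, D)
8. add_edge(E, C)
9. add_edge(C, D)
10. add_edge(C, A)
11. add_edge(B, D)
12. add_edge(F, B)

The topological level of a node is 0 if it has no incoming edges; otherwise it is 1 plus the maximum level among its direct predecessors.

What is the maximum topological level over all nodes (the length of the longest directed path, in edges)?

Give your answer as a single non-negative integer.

Op 1: add_edge(B, A). Edges now: 1
Op 2: add_edge(F, D). Edges now: 2
Op 3: add_edge(F, A). Edges now: 3
Op 4: add_edge(E, B). Edges now: 4
Op 5: add_edge(C, B). Edges now: 5
Op 6: add_edge(F, C). Edges now: 6
Op 7: add_edge(E, D). Edges now: 7
Op 8: add_edge(E, C). Edges now: 8
Op 9: add_edge(C, D). Edges now: 9
Op 10: add_edge(C, A). Edges now: 10
Op 11: add_edge(B, D). Edges now: 11
Op 12: add_edge(F, B). Edges now: 12
Compute levels (Kahn BFS):
  sources (in-degree 0): E, F
  process E: level=0
    E->B: in-degree(B)=2, level(B)>=1
    E->C: in-degree(C)=1, level(C)>=1
    E->D: in-degree(D)=3, level(D)>=1
  process F: level=0
    F->A: in-degree(A)=2, level(A)>=1
    F->B: in-degree(B)=1, level(B)>=1
    F->C: in-degree(C)=0, level(C)=1, enqueue
    F->D: in-degree(D)=2, level(D)>=1
  process C: level=1
    C->A: in-degree(A)=1, level(A)>=2
    C->B: in-degree(B)=0, level(B)=2, enqueue
    C->D: in-degree(D)=1, level(D)>=2
  process B: level=2
    B->A: in-degree(A)=0, level(A)=3, enqueue
    B->D: in-degree(D)=0, level(D)=3, enqueue
  process A: level=3
  process D: level=3
All levels: A:3, B:2, C:1, D:3, E:0, F:0
max level = 3

Answer: 3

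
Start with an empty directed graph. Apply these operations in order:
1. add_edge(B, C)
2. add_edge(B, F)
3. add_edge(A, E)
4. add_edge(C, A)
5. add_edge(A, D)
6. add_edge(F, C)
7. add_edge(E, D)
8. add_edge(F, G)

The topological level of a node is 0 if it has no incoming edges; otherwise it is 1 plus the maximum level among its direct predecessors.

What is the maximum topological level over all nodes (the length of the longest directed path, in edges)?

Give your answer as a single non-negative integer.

Op 1: add_edge(B, C). Edges now: 1
Op 2: add_edge(B, F). Edges now: 2
Op 3: add_edge(A, E). Edges now: 3
Op 4: add_edge(C, A). Edges now: 4
Op 5: add_edge(A, D). Edges now: 5
Op 6: add_edge(F, C). Edges now: 6
Op 7: add_edge(E, D). Edges now: 7
Op 8: add_edge(F, G). Edges now: 8
Compute levels (Kahn BFS):
  sources (in-degree 0): B
  process B: level=0
    B->C: in-degree(C)=1, level(C)>=1
    B->F: in-degree(F)=0, level(F)=1, enqueue
  process F: level=1
    F->C: in-degree(C)=0, level(C)=2, enqueue
    F->G: in-degree(G)=0, level(G)=2, enqueue
  process C: level=2
    C->A: in-degree(A)=0, level(A)=3, enqueue
  process G: level=2
  process A: level=3
    A->D: in-degree(D)=1, level(D)>=4
    A->E: in-degree(E)=0, level(E)=4, enqueue
  process E: level=4
    E->D: in-degree(D)=0, level(D)=5, enqueue
  process D: level=5
All levels: A:3, B:0, C:2, D:5, E:4, F:1, G:2
max level = 5

Answer: 5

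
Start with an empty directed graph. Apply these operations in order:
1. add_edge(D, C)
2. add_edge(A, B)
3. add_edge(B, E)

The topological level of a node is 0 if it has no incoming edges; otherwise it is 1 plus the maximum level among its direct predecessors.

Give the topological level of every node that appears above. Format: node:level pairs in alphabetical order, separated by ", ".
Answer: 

Answer: A:0, B:1, C:1, D:0, E:2

Derivation:
Op 1: add_edge(D, C). Edges now: 1
Op 2: add_edge(A, B). Edges now: 2
Op 3: add_edge(B, E). Edges now: 3
Compute levels (Kahn BFS):
  sources (in-degree 0): A, D
  process A: level=0
    A->B: in-degree(B)=0, level(B)=1, enqueue
  process D: level=0
    D->C: in-degree(C)=0, level(C)=1, enqueue
  process B: level=1
    B->E: in-degree(E)=0, level(E)=2, enqueue
  process C: level=1
  process E: level=2
All levels: A:0, B:1, C:1, D:0, E:2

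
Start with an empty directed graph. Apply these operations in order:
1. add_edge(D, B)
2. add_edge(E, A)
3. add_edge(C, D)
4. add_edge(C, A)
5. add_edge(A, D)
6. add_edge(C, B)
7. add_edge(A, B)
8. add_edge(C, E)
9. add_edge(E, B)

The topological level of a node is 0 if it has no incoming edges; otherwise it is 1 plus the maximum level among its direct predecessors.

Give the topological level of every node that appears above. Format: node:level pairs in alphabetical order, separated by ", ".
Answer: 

Answer: A:2, B:4, C:0, D:3, E:1

Derivation:
Op 1: add_edge(D, B). Edges now: 1
Op 2: add_edge(E, A). Edges now: 2
Op 3: add_edge(C, D). Edges now: 3
Op 4: add_edge(C, A). Edges now: 4
Op 5: add_edge(A, D). Edges now: 5
Op 6: add_edge(C, B). Edges now: 6
Op 7: add_edge(A, B). Edges now: 7
Op 8: add_edge(C, E). Edges now: 8
Op 9: add_edge(E, B). Edges now: 9
Compute levels (Kahn BFS):
  sources (in-degree 0): C
  process C: level=0
    C->A: in-degree(A)=1, level(A)>=1
    C->B: in-degree(B)=3, level(B)>=1
    C->D: in-degree(D)=1, level(D)>=1
    C->E: in-degree(E)=0, level(E)=1, enqueue
  process E: level=1
    E->A: in-degree(A)=0, level(A)=2, enqueue
    E->B: in-degree(B)=2, level(B)>=2
  process A: level=2
    A->B: in-degree(B)=1, level(B)>=3
    A->D: in-degree(D)=0, level(D)=3, enqueue
  process D: level=3
    D->B: in-degree(B)=0, level(B)=4, enqueue
  process B: level=4
All levels: A:2, B:4, C:0, D:3, E:1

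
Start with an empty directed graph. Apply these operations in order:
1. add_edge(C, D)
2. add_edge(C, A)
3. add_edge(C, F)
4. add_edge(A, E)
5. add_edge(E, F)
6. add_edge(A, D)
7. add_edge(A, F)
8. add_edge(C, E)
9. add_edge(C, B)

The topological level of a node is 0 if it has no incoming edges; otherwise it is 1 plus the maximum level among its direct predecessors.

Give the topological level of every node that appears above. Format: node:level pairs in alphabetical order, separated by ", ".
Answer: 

Op 1: add_edge(C, D). Edges now: 1
Op 2: add_edge(C, A). Edges now: 2
Op 3: add_edge(C, F). Edges now: 3
Op 4: add_edge(A, E). Edges now: 4
Op 5: add_edge(E, F). Edges now: 5
Op 6: add_edge(A, D). Edges now: 6
Op 7: add_edge(A, F). Edges now: 7
Op 8: add_edge(C, E). Edges now: 8
Op 9: add_edge(C, B). Edges now: 9
Compute levels (Kahn BFS):
  sources (in-degree 0): C
  process C: level=0
    C->A: in-degree(A)=0, level(A)=1, enqueue
    C->B: in-degree(B)=0, level(B)=1, enqueue
    C->D: in-degree(D)=1, level(D)>=1
    C->E: in-degree(E)=1, level(E)>=1
    C->F: in-degree(F)=2, level(F)>=1
  process A: level=1
    A->D: in-degree(D)=0, level(D)=2, enqueue
    A->E: in-degree(E)=0, level(E)=2, enqueue
    A->F: in-degree(F)=1, level(F)>=2
  process B: level=1
  process D: level=2
  process E: level=2
    E->F: in-degree(F)=0, level(F)=3, enqueue
  process F: level=3
All levels: A:1, B:1, C:0, D:2, E:2, F:3

Answer: A:1, B:1, C:0, D:2, E:2, F:3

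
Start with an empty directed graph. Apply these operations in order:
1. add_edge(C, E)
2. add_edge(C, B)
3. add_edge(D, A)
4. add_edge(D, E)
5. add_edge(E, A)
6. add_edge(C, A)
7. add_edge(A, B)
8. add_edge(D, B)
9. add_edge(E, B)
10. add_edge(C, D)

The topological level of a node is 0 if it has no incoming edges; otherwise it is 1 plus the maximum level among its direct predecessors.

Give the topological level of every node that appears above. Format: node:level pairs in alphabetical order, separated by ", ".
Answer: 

Op 1: add_edge(C, E). Edges now: 1
Op 2: add_edge(C, B). Edges now: 2
Op 3: add_edge(D, A). Edges now: 3
Op 4: add_edge(D, E). Edges now: 4
Op 5: add_edge(E, A). Edges now: 5
Op 6: add_edge(C, A). Edges now: 6
Op 7: add_edge(A, B). Edges now: 7
Op 8: add_edge(D, B). Edges now: 8
Op 9: add_edge(E, B). Edges now: 9
Op 10: add_edge(C, D). Edges now: 10
Compute levels (Kahn BFS):
  sources (in-degree 0): C
  process C: level=0
    C->A: in-degree(A)=2, level(A)>=1
    C->B: in-degree(B)=3, level(B)>=1
    C->D: in-degree(D)=0, level(D)=1, enqueue
    C->E: in-degree(E)=1, level(E)>=1
  process D: level=1
    D->A: in-degree(A)=1, level(A)>=2
    D->B: in-degree(B)=2, level(B)>=2
    D->E: in-degree(E)=0, level(E)=2, enqueue
  process E: level=2
    E->A: in-degree(A)=0, level(A)=3, enqueue
    E->B: in-degree(B)=1, level(B)>=3
  process A: level=3
    A->B: in-degree(B)=0, level(B)=4, enqueue
  process B: level=4
All levels: A:3, B:4, C:0, D:1, E:2

Answer: A:3, B:4, C:0, D:1, E:2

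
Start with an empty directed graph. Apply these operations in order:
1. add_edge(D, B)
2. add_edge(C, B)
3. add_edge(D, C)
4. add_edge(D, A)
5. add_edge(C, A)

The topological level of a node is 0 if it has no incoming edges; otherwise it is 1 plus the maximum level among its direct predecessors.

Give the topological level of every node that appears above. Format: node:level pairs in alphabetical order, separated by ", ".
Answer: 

Answer: A:2, B:2, C:1, D:0

Derivation:
Op 1: add_edge(D, B). Edges now: 1
Op 2: add_edge(C, B). Edges now: 2
Op 3: add_edge(D, C). Edges now: 3
Op 4: add_edge(D, A). Edges now: 4
Op 5: add_edge(C, A). Edges now: 5
Compute levels (Kahn BFS):
  sources (in-degree 0): D
  process D: level=0
    D->A: in-degree(A)=1, level(A)>=1
    D->B: in-degree(B)=1, level(B)>=1
    D->C: in-degree(C)=0, level(C)=1, enqueue
  process C: level=1
    C->A: in-degree(A)=0, level(A)=2, enqueue
    C->B: in-degree(B)=0, level(B)=2, enqueue
  process A: level=2
  process B: level=2
All levels: A:2, B:2, C:1, D:0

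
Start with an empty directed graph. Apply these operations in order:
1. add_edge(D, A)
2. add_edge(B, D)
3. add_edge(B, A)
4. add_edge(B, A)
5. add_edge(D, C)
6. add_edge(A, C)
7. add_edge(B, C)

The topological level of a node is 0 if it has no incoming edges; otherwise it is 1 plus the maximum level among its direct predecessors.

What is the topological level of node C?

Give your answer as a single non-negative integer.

Answer: 3

Derivation:
Op 1: add_edge(D, A). Edges now: 1
Op 2: add_edge(B, D). Edges now: 2
Op 3: add_edge(B, A). Edges now: 3
Op 4: add_edge(B, A) (duplicate, no change). Edges now: 3
Op 5: add_edge(D, C). Edges now: 4
Op 6: add_edge(A, C). Edges now: 5
Op 7: add_edge(B, C). Edges now: 6
Compute levels (Kahn BFS):
  sources (in-degree 0): B
  process B: level=0
    B->A: in-degree(A)=1, level(A)>=1
    B->C: in-degree(C)=2, level(C)>=1
    B->D: in-degree(D)=0, level(D)=1, enqueue
  process D: level=1
    D->A: in-degree(A)=0, level(A)=2, enqueue
    D->C: in-degree(C)=1, level(C)>=2
  process A: level=2
    A->C: in-degree(C)=0, level(C)=3, enqueue
  process C: level=3
All levels: A:2, B:0, C:3, D:1
level(C) = 3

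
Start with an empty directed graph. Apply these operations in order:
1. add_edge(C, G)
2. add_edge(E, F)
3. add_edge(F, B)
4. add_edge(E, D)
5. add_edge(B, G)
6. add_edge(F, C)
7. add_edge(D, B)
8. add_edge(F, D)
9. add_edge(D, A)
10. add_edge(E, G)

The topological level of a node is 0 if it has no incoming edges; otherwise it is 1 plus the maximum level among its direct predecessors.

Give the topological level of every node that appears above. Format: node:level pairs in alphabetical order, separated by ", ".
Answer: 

Answer: A:3, B:3, C:2, D:2, E:0, F:1, G:4

Derivation:
Op 1: add_edge(C, G). Edges now: 1
Op 2: add_edge(E, F). Edges now: 2
Op 3: add_edge(F, B). Edges now: 3
Op 4: add_edge(E, D). Edges now: 4
Op 5: add_edge(B, G). Edges now: 5
Op 6: add_edge(F, C). Edges now: 6
Op 7: add_edge(D, B). Edges now: 7
Op 8: add_edge(F, D). Edges now: 8
Op 9: add_edge(D, A). Edges now: 9
Op 10: add_edge(E, G). Edges now: 10
Compute levels (Kahn BFS):
  sources (in-degree 0): E
  process E: level=0
    E->D: in-degree(D)=1, level(D)>=1
    E->F: in-degree(F)=0, level(F)=1, enqueue
    E->G: in-degree(G)=2, level(G)>=1
  process F: level=1
    F->B: in-degree(B)=1, level(B)>=2
    F->C: in-degree(C)=0, level(C)=2, enqueue
    F->D: in-degree(D)=0, level(D)=2, enqueue
  process C: level=2
    C->G: in-degree(G)=1, level(G)>=3
  process D: level=2
    D->A: in-degree(A)=0, level(A)=3, enqueue
    D->B: in-degree(B)=0, level(B)=3, enqueue
  process A: level=3
  process B: level=3
    B->G: in-degree(G)=0, level(G)=4, enqueue
  process G: level=4
All levels: A:3, B:3, C:2, D:2, E:0, F:1, G:4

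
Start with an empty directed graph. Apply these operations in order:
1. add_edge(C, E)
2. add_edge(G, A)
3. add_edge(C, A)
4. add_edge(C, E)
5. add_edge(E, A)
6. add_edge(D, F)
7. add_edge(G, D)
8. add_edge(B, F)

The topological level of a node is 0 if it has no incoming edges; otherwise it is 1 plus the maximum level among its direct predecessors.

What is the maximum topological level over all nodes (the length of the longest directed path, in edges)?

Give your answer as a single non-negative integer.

Op 1: add_edge(C, E). Edges now: 1
Op 2: add_edge(G, A). Edges now: 2
Op 3: add_edge(C, A). Edges now: 3
Op 4: add_edge(C, E) (duplicate, no change). Edges now: 3
Op 5: add_edge(E, A). Edges now: 4
Op 6: add_edge(D, F). Edges now: 5
Op 7: add_edge(G, D). Edges now: 6
Op 8: add_edge(B, F). Edges now: 7
Compute levels (Kahn BFS):
  sources (in-degree 0): B, C, G
  process B: level=0
    B->F: in-degree(F)=1, level(F)>=1
  process C: level=0
    C->A: in-degree(A)=2, level(A)>=1
    C->E: in-degree(E)=0, level(E)=1, enqueue
  process G: level=0
    G->A: in-degree(A)=1, level(A)>=1
    G->D: in-degree(D)=0, level(D)=1, enqueue
  process E: level=1
    E->A: in-degree(A)=0, level(A)=2, enqueue
  process D: level=1
    D->F: in-degree(F)=0, level(F)=2, enqueue
  process A: level=2
  process F: level=2
All levels: A:2, B:0, C:0, D:1, E:1, F:2, G:0
max level = 2

Answer: 2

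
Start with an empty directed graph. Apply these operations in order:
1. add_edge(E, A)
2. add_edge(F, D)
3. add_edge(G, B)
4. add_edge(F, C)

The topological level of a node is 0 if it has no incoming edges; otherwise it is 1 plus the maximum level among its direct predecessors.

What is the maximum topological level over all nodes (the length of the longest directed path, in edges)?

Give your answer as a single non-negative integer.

Answer: 1

Derivation:
Op 1: add_edge(E, A). Edges now: 1
Op 2: add_edge(F, D). Edges now: 2
Op 3: add_edge(G, B). Edges now: 3
Op 4: add_edge(F, C). Edges now: 4
Compute levels (Kahn BFS):
  sources (in-degree 0): E, F, G
  process E: level=0
    E->A: in-degree(A)=0, level(A)=1, enqueue
  process F: level=0
    F->C: in-degree(C)=0, level(C)=1, enqueue
    F->D: in-degree(D)=0, level(D)=1, enqueue
  process G: level=0
    G->B: in-degree(B)=0, level(B)=1, enqueue
  process A: level=1
  process C: level=1
  process D: level=1
  process B: level=1
All levels: A:1, B:1, C:1, D:1, E:0, F:0, G:0
max level = 1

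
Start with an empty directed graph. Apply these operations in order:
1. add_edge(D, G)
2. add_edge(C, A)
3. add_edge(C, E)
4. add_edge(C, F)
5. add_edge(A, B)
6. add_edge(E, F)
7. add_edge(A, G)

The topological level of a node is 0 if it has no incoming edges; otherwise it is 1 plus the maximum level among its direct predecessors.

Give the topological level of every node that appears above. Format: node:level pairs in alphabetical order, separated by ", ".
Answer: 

Op 1: add_edge(D, G). Edges now: 1
Op 2: add_edge(C, A). Edges now: 2
Op 3: add_edge(C, E). Edges now: 3
Op 4: add_edge(C, F). Edges now: 4
Op 5: add_edge(A, B). Edges now: 5
Op 6: add_edge(E, F). Edges now: 6
Op 7: add_edge(A, G). Edges now: 7
Compute levels (Kahn BFS):
  sources (in-degree 0): C, D
  process C: level=0
    C->A: in-degree(A)=0, level(A)=1, enqueue
    C->E: in-degree(E)=0, level(E)=1, enqueue
    C->F: in-degree(F)=1, level(F)>=1
  process D: level=0
    D->G: in-degree(G)=1, level(G)>=1
  process A: level=1
    A->B: in-degree(B)=0, level(B)=2, enqueue
    A->G: in-degree(G)=0, level(G)=2, enqueue
  process E: level=1
    E->F: in-degree(F)=0, level(F)=2, enqueue
  process B: level=2
  process G: level=2
  process F: level=2
All levels: A:1, B:2, C:0, D:0, E:1, F:2, G:2

Answer: A:1, B:2, C:0, D:0, E:1, F:2, G:2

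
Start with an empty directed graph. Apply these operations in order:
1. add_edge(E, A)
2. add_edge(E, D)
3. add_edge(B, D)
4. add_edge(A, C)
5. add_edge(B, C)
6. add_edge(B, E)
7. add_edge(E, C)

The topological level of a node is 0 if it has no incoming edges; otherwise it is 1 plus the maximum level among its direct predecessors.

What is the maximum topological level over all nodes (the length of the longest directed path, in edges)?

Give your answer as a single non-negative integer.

Answer: 3

Derivation:
Op 1: add_edge(E, A). Edges now: 1
Op 2: add_edge(E, D). Edges now: 2
Op 3: add_edge(B, D). Edges now: 3
Op 4: add_edge(A, C). Edges now: 4
Op 5: add_edge(B, C). Edges now: 5
Op 6: add_edge(B, E). Edges now: 6
Op 7: add_edge(E, C). Edges now: 7
Compute levels (Kahn BFS):
  sources (in-degree 0): B
  process B: level=0
    B->C: in-degree(C)=2, level(C)>=1
    B->D: in-degree(D)=1, level(D)>=1
    B->E: in-degree(E)=0, level(E)=1, enqueue
  process E: level=1
    E->A: in-degree(A)=0, level(A)=2, enqueue
    E->C: in-degree(C)=1, level(C)>=2
    E->D: in-degree(D)=0, level(D)=2, enqueue
  process A: level=2
    A->C: in-degree(C)=0, level(C)=3, enqueue
  process D: level=2
  process C: level=3
All levels: A:2, B:0, C:3, D:2, E:1
max level = 3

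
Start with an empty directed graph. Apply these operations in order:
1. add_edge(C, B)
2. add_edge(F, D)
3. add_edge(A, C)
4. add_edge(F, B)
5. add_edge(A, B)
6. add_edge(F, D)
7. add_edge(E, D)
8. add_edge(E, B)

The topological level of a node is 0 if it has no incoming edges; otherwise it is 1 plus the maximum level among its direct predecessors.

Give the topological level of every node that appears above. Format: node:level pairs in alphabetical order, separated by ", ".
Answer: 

Answer: A:0, B:2, C:1, D:1, E:0, F:0

Derivation:
Op 1: add_edge(C, B). Edges now: 1
Op 2: add_edge(F, D). Edges now: 2
Op 3: add_edge(A, C). Edges now: 3
Op 4: add_edge(F, B). Edges now: 4
Op 5: add_edge(A, B). Edges now: 5
Op 6: add_edge(F, D) (duplicate, no change). Edges now: 5
Op 7: add_edge(E, D). Edges now: 6
Op 8: add_edge(E, B). Edges now: 7
Compute levels (Kahn BFS):
  sources (in-degree 0): A, E, F
  process A: level=0
    A->B: in-degree(B)=3, level(B)>=1
    A->C: in-degree(C)=0, level(C)=1, enqueue
  process E: level=0
    E->B: in-degree(B)=2, level(B)>=1
    E->D: in-degree(D)=1, level(D)>=1
  process F: level=0
    F->B: in-degree(B)=1, level(B)>=1
    F->D: in-degree(D)=0, level(D)=1, enqueue
  process C: level=1
    C->B: in-degree(B)=0, level(B)=2, enqueue
  process D: level=1
  process B: level=2
All levels: A:0, B:2, C:1, D:1, E:0, F:0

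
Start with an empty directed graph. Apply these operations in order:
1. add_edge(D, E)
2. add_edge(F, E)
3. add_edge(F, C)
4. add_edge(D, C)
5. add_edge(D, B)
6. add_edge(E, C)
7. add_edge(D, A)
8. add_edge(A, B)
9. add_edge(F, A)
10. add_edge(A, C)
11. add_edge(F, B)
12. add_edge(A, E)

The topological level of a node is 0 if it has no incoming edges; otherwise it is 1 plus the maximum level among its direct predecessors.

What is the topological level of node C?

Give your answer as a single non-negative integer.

Op 1: add_edge(D, E). Edges now: 1
Op 2: add_edge(F, E). Edges now: 2
Op 3: add_edge(F, C). Edges now: 3
Op 4: add_edge(D, C). Edges now: 4
Op 5: add_edge(D, B). Edges now: 5
Op 6: add_edge(E, C). Edges now: 6
Op 7: add_edge(D, A). Edges now: 7
Op 8: add_edge(A, B). Edges now: 8
Op 9: add_edge(F, A). Edges now: 9
Op 10: add_edge(A, C). Edges now: 10
Op 11: add_edge(F, B). Edges now: 11
Op 12: add_edge(A, E). Edges now: 12
Compute levels (Kahn BFS):
  sources (in-degree 0): D, F
  process D: level=0
    D->A: in-degree(A)=1, level(A)>=1
    D->B: in-degree(B)=2, level(B)>=1
    D->C: in-degree(C)=3, level(C)>=1
    D->E: in-degree(E)=2, level(E)>=1
  process F: level=0
    F->A: in-degree(A)=0, level(A)=1, enqueue
    F->B: in-degree(B)=1, level(B)>=1
    F->C: in-degree(C)=2, level(C)>=1
    F->E: in-degree(E)=1, level(E)>=1
  process A: level=1
    A->B: in-degree(B)=0, level(B)=2, enqueue
    A->C: in-degree(C)=1, level(C)>=2
    A->E: in-degree(E)=0, level(E)=2, enqueue
  process B: level=2
  process E: level=2
    E->C: in-degree(C)=0, level(C)=3, enqueue
  process C: level=3
All levels: A:1, B:2, C:3, D:0, E:2, F:0
level(C) = 3

Answer: 3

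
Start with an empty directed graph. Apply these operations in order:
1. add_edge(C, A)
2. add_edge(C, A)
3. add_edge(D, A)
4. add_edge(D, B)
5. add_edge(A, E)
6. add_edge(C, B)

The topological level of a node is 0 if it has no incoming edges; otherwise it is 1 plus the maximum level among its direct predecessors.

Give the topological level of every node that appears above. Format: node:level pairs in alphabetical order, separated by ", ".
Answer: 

Op 1: add_edge(C, A). Edges now: 1
Op 2: add_edge(C, A) (duplicate, no change). Edges now: 1
Op 3: add_edge(D, A). Edges now: 2
Op 4: add_edge(D, B). Edges now: 3
Op 5: add_edge(A, E). Edges now: 4
Op 6: add_edge(C, B). Edges now: 5
Compute levels (Kahn BFS):
  sources (in-degree 0): C, D
  process C: level=0
    C->A: in-degree(A)=1, level(A)>=1
    C->B: in-degree(B)=1, level(B)>=1
  process D: level=0
    D->A: in-degree(A)=0, level(A)=1, enqueue
    D->B: in-degree(B)=0, level(B)=1, enqueue
  process A: level=1
    A->E: in-degree(E)=0, level(E)=2, enqueue
  process B: level=1
  process E: level=2
All levels: A:1, B:1, C:0, D:0, E:2

Answer: A:1, B:1, C:0, D:0, E:2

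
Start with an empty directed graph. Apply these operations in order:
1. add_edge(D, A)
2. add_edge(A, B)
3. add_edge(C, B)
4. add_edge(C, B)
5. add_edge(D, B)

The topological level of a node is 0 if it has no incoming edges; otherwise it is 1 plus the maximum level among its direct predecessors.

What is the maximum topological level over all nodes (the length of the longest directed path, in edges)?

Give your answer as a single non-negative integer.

Op 1: add_edge(D, A). Edges now: 1
Op 2: add_edge(A, B). Edges now: 2
Op 3: add_edge(C, B). Edges now: 3
Op 4: add_edge(C, B) (duplicate, no change). Edges now: 3
Op 5: add_edge(D, B). Edges now: 4
Compute levels (Kahn BFS):
  sources (in-degree 0): C, D
  process C: level=0
    C->B: in-degree(B)=2, level(B)>=1
  process D: level=0
    D->A: in-degree(A)=0, level(A)=1, enqueue
    D->B: in-degree(B)=1, level(B)>=1
  process A: level=1
    A->B: in-degree(B)=0, level(B)=2, enqueue
  process B: level=2
All levels: A:1, B:2, C:0, D:0
max level = 2

Answer: 2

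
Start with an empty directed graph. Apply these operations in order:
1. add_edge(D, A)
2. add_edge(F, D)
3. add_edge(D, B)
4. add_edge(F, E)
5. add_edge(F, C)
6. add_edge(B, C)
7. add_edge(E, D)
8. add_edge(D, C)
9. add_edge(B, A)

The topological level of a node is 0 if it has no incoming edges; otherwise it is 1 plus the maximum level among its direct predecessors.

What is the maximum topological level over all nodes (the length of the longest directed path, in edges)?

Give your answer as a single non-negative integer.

Answer: 4

Derivation:
Op 1: add_edge(D, A). Edges now: 1
Op 2: add_edge(F, D). Edges now: 2
Op 3: add_edge(D, B). Edges now: 3
Op 4: add_edge(F, E). Edges now: 4
Op 5: add_edge(F, C). Edges now: 5
Op 6: add_edge(B, C). Edges now: 6
Op 7: add_edge(E, D). Edges now: 7
Op 8: add_edge(D, C). Edges now: 8
Op 9: add_edge(B, A). Edges now: 9
Compute levels (Kahn BFS):
  sources (in-degree 0): F
  process F: level=0
    F->C: in-degree(C)=2, level(C)>=1
    F->D: in-degree(D)=1, level(D)>=1
    F->E: in-degree(E)=0, level(E)=1, enqueue
  process E: level=1
    E->D: in-degree(D)=0, level(D)=2, enqueue
  process D: level=2
    D->A: in-degree(A)=1, level(A)>=3
    D->B: in-degree(B)=0, level(B)=3, enqueue
    D->C: in-degree(C)=1, level(C)>=3
  process B: level=3
    B->A: in-degree(A)=0, level(A)=4, enqueue
    B->C: in-degree(C)=0, level(C)=4, enqueue
  process A: level=4
  process C: level=4
All levels: A:4, B:3, C:4, D:2, E:1, F:0
max level = 4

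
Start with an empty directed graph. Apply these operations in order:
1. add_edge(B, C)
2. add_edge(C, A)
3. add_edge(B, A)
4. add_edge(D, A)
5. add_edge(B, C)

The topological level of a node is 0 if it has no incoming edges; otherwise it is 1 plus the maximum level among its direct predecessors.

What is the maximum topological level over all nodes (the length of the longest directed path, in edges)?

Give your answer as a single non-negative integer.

Answer: 2

Derivation:
Op 1: add_edge(B, C). Edges now: 1
Op 2: add_edge(C, A). Edges now: 2
Op 3: add_edge(B, A). Edges now: 3
Op 4: add_edge(D, A). Edges now: 4
Op 5: add_edge(B, C) (duplicate, no change). Edges now: 4
Compute levels (Kahn BFS):
  sources (in-degree 0): B, D
  process B: level=0
    B->A: in-degree(A)=2, level(A)>=1
    B->C: in-degree(C)=0, level(C)=1, enqueue
  process D: level=0
    D->A: in-degree(A)=1, level(A)>=1
  process C: level=1
    C->A: in-degree(A)=0, level(A)=2, enqueue
  process A: level=2
All levels: A:2, B:0, C:1, D:0
max level = 2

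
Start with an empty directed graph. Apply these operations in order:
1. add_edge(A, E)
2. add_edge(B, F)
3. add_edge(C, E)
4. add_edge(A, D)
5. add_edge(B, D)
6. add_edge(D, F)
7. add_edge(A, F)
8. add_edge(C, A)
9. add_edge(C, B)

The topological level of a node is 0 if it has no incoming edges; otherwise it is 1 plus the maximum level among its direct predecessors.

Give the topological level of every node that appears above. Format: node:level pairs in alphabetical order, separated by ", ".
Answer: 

Op 1: add_edge(A, E). Edges now: 1
Op 2: add_edge(B, F). Edges now: 2
Op 3: add_edge(C, E). Edges now: 3
Op 4: add_edge(A, D). Edges now: 4
Op 5: add_edge(B, D). Edges now: 5
Op 6: add_edge(D, F). Edges now: 6
Op 7: add_edge(A, F). Edges now: 7
Op 8: add_edge(C, A). Edges now: 8
Op 9: add_edge(C, B). Edges now: 9
Compute levels (Kahn BFS):
  sources (in-degree 0): C
  process C: level=0
    C->A: in-degree(A)=0, level(A)=1, enqueue
    C->B: in-degree(B)=0, level(B)=1, enqueue
    C->E: in-degree(E)=1, level(E)>=1
  process A: level=1
    A->D: in-degree(D)=1, level(D)>=2
    A->E: in-degree(E)=0, level(E)=2, enqueue
    A->F: in-degree(F)=2, level(F)>=2
  process B: level=1
    B->D: in-degree(D)=0, level(D)=2, enqueue
    B->F: in-degree(F)=1, level(F)>=2
  process E: level=2
  process D: level=2
    D->F: in-degree(F)=0, level(F)=3, enqueue
  process F: level=3
All levels: A:1, B:1, C:0, D:2, E:2, F:3

Answer: A:1, B:1, C:0, D:2, E:2, F:3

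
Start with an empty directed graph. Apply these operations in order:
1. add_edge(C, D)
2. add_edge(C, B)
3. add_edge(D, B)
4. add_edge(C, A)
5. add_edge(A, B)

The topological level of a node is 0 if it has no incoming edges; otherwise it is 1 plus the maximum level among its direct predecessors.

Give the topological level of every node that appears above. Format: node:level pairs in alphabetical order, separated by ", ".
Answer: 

Op 1: add_edge(C, D). Edges now: 1
Op 2: add_edge(C, B). Edges now: 2
Op 3: add_edge(D, B). Edges now: 3
Op 4: add_edge(C, A). Edges now: 4
Op 5: add_edge(A, B). Edges now: 5
Compute levels (Kahn BFS):
  sources (in-degree 0): C
  process C: level=0
    C->A: in-degree(A)=0, level(A)=1, enqueue
    C->B: in-degree(B)=2, level(B)>=1
    C->D: in-degree(D)=0, level(D)=1, enqueue
  process A: level=1
    A->B: in-degree(B)=1, level(B)>=2
  process D: level=1
    D->B: in-degree(B)=0, level(B)=2, enqueue
  process B: level=2
All levels: A:1, B:2, C:0, D:1

Answer: A:1, B:2, C:0, D:1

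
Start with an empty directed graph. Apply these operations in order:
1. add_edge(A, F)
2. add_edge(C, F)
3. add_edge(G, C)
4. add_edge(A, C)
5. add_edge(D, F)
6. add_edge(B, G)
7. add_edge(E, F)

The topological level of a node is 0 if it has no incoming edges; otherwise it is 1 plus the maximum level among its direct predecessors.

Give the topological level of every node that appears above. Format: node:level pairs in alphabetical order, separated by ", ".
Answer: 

Answer: A:0, B:0, C:2, D:0, E:0, F:3, G:1

Derivation:
Op 1: add_edge(A, F). Edges now: 1
Op 2: add_edge(C, F). Edges now: 2
Op 3: add_edge(G, C). Edges now: 3
Op 4: add_edge(A, C). Edges now: 4
Op 5: add_edge(D, F). Edges now: 5
Op 6: add_edge(B, G). Edges now: 6
Op 7: add_edge(E, F). Edges now: 7
Compute levels (Kahn BFS):
  sources (in-degree 0): A, B, D, E
  process A: level=0
    A->C: in-degree(C)=1, level(C)>=1
    A->F: in-degree(F)=3, level(F)>=1
  process B: level=0
    B->G: in-degree(G)=0, level(G)=1, enqueue
  process D: level=0
    D->F: in-degree(F)=2, level(F)>=1
  process E: level=0
    E->F: in-degree(F)=1, level(F)>=1
  process G: level=1
    G->C: in-degree(C)=0, level(C)=2, enqueue
  process C: level=2
    C->F: in-degree(F)=0, level(F)=3, enqueue
  process F: level=3
All levels: A:0, B:0, C:2, D:0, E:0, F:3, G:1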